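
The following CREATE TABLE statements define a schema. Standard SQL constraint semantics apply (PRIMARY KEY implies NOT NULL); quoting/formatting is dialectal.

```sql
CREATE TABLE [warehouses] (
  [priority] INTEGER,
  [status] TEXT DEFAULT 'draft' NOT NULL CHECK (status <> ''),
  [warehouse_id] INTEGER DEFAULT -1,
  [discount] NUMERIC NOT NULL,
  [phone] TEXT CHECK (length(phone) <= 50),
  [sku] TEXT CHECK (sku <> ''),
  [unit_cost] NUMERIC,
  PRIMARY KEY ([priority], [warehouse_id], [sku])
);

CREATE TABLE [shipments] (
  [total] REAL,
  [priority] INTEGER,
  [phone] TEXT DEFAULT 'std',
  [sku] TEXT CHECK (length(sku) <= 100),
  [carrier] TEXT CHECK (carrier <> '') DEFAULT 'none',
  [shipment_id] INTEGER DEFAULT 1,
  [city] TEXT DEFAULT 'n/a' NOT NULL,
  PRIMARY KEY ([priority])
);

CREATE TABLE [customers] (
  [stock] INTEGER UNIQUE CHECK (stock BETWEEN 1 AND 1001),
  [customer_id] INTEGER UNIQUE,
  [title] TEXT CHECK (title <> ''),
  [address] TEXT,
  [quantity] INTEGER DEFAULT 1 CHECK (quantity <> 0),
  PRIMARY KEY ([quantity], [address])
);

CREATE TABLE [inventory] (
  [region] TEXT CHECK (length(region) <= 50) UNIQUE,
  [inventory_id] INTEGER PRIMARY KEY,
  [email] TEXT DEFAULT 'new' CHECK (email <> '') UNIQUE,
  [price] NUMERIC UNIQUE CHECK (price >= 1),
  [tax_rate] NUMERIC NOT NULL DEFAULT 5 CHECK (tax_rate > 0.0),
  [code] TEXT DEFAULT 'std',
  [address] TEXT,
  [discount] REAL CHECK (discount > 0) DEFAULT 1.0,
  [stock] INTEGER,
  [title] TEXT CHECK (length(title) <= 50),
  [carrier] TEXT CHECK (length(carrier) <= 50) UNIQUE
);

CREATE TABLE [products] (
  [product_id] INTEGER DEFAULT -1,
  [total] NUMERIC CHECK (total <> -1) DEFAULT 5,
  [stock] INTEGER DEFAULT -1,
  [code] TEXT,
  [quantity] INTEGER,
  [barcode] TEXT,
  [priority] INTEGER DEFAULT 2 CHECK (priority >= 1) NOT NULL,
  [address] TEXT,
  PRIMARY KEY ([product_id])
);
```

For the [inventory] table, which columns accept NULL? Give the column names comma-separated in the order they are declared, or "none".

region, email, price, code, address, discount, stock, title, carrier

- region: CHECK does not forbid NULL (a CHECK constraint passes when its expression is NULL) → nullable.
- inventory_id: part of the PRIMARY KEY, which implies NOT NULL → not nullable.
- email: CHECK does not forbid NULL (a CHECK constraint passes when its expression is NULL) → nullable.
- price: CHECK does not forbid NULL (a CHECK constraint passes when its expression is NULL) → nullable.
- tax_rate: declared NOT NULL → not nullable.
- code: DEFAULT only fills an omitted column; an explicit NULL is still allowed → nullable.
- address: no NOT NULL constraint applies → nullable.
- discount: CHECK does not forbid NULL (a CHECK constraint passes when its expression is NULL) → nullable.
- stock: no NOT NULL constraint applies → nullable.
- title: CHECK does not forbid NULL (a CHECK constraint passes when its expression is NULL) → nullable.
- carrier: CHECK does not forbid NULL (a CHECK constraint passes when its expression is NULL) → nullable.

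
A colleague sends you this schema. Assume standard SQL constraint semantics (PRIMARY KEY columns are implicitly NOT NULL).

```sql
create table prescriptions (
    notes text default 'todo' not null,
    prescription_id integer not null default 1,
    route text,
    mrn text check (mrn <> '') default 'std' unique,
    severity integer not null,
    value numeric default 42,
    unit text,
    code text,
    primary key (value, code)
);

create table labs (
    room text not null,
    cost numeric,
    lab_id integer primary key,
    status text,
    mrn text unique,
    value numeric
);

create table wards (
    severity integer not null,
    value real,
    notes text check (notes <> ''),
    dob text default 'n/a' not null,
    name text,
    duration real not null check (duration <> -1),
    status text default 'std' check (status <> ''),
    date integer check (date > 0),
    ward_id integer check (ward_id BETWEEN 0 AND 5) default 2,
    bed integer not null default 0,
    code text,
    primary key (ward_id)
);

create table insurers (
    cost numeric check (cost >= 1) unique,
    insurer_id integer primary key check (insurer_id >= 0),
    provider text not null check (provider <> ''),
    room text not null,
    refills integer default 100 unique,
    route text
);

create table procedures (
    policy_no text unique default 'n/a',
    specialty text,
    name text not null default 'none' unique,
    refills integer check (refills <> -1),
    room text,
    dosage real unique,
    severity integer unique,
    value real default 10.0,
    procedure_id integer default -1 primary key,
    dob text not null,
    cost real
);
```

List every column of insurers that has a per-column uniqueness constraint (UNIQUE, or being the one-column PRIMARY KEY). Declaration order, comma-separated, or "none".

cost, insurer_id, refills

- cost: declared UNIQUE → unique.
- insurer_id: single-column PRIMARY KEY → unique.
- provider: no UNIQUE or single-column PK constraint.
- room: no UNIQUE or single-column PK constraint.
- refills: declared UNIQUE → unique.
- route: no UNIQUE or single-column PK constraint.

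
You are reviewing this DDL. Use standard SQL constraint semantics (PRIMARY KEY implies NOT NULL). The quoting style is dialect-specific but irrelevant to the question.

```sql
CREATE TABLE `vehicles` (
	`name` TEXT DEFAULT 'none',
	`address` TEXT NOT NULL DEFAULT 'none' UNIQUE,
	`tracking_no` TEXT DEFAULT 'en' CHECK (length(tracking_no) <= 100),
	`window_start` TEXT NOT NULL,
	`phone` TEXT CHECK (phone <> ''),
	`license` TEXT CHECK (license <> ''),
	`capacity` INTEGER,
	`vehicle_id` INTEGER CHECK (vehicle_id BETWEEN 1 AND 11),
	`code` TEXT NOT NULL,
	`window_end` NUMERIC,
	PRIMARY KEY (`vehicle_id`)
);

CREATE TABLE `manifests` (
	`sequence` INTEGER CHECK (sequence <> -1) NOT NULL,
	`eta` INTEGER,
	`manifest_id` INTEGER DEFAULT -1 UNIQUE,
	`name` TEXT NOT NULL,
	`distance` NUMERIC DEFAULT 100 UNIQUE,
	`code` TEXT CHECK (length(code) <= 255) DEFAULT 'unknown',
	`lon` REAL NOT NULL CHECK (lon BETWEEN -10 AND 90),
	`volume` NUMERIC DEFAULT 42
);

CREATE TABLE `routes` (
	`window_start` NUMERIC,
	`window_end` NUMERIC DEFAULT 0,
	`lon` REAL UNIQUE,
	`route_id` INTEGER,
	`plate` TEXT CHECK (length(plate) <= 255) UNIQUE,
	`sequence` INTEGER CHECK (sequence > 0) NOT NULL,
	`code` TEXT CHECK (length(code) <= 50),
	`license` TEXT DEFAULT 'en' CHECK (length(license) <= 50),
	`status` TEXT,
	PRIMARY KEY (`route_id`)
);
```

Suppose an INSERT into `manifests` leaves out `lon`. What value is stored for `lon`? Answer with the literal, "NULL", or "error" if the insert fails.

error

lon has no DEFAULT clause.
Omitting it would insert NULL, but it is declared NOT NULL, so the INSERT fails.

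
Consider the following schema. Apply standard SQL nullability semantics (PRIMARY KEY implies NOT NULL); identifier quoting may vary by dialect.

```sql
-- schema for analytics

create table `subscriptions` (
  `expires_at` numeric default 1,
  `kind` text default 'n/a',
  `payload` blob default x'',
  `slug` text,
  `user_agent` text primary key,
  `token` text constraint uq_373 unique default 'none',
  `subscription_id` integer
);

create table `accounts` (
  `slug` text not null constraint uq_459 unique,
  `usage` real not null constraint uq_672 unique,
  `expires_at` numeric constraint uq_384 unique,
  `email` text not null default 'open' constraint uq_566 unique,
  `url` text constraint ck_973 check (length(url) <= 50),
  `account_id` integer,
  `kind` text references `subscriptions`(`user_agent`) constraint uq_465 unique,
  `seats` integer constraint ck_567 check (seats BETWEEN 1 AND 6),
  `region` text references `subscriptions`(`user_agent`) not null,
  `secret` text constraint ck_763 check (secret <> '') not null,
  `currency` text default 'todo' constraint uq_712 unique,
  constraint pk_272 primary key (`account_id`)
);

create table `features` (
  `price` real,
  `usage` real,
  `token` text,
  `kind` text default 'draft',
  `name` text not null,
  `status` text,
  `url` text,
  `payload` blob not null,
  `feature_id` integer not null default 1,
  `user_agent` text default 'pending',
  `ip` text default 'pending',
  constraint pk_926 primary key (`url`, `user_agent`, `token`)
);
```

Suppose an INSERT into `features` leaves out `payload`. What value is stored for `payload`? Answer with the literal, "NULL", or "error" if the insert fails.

payload has no DEFAULT clause.
Omitting it would insert NULL, but it is declared NOT NULL, so the INSERT fails.

error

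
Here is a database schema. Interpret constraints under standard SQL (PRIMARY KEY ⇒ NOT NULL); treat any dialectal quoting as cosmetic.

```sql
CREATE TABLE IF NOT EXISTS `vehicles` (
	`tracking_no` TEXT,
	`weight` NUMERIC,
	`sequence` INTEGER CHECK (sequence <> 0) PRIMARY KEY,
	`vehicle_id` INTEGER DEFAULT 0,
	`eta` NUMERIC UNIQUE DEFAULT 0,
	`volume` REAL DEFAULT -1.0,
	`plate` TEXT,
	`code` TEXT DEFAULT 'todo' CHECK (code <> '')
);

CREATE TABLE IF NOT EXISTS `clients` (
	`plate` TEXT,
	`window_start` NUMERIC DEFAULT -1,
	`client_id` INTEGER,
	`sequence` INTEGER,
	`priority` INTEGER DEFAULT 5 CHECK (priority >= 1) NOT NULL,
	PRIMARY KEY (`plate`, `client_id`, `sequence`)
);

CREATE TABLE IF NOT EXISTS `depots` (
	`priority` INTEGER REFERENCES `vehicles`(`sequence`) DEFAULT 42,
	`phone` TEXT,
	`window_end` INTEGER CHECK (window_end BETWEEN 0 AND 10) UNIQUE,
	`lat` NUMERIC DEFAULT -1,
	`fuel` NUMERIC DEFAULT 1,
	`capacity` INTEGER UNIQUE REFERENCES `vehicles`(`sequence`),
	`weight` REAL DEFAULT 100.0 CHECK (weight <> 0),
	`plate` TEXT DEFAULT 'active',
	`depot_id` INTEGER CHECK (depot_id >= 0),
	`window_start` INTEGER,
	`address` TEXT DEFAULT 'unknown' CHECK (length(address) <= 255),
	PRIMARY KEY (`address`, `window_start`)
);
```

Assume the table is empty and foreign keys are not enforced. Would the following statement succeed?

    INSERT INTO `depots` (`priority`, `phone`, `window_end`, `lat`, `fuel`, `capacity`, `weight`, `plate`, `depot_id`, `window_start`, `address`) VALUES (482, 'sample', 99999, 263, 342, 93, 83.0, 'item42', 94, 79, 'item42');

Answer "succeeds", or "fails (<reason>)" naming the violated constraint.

fails (CHECK on window_end)

The value 99999 for window_end violates CHECK (window_end BETWEEN 0 AND 10).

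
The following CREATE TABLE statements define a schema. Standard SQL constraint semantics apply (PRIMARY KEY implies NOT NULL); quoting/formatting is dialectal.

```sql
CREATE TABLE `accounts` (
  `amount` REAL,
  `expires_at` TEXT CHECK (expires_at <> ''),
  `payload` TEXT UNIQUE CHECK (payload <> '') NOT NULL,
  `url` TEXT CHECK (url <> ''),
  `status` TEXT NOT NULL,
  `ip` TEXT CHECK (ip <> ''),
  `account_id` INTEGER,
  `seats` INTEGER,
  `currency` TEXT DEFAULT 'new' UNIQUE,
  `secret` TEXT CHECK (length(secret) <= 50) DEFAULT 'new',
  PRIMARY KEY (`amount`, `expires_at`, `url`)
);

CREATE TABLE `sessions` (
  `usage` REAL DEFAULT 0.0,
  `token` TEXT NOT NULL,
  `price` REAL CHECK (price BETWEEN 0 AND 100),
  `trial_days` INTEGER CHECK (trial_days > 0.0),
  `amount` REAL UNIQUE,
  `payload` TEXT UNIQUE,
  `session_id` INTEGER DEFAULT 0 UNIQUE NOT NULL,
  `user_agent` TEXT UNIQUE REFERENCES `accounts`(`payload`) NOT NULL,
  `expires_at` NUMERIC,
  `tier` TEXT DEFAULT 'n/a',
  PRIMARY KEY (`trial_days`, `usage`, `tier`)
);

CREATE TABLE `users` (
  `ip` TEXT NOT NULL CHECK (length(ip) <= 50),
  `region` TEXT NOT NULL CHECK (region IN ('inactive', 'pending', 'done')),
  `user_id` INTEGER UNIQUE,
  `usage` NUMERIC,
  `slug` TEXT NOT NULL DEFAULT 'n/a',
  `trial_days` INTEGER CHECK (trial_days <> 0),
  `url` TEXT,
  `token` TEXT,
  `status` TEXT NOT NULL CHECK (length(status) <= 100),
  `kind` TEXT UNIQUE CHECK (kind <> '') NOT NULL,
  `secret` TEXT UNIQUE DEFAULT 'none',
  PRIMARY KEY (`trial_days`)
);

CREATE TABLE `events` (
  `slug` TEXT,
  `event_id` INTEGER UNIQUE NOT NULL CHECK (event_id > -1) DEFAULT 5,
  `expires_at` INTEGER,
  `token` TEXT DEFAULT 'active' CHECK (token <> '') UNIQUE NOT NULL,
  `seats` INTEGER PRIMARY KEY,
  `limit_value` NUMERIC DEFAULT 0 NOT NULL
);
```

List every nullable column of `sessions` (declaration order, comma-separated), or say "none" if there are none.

price, amount, payload, expires_at

- usage: part of the PRIMARY KEY, which implies NOT NULL → not nullable.
- token: declared NOT NULL → not nullable.
- price: CHECK does not forbid NULL (a CHECK constraint passes when its expression is NULL) → nullable.
- trial_days: part of the PRIMARY KEY, which implies NOT NULL → not nullable.
- amount: UNIQUE does not imply NOT NULL → nullable.
- payload: UNIQUE does not imply NOT NULL → nullable.
- session_id: declared NOT NULL → not nullable.
- user_agent: declared NOT NULL → not nullable.
- expires_at: no NOT NULL constraint applies → nullable.
- tier: part of the PRIMARY KEY, which implies NOT NULL → not nullable.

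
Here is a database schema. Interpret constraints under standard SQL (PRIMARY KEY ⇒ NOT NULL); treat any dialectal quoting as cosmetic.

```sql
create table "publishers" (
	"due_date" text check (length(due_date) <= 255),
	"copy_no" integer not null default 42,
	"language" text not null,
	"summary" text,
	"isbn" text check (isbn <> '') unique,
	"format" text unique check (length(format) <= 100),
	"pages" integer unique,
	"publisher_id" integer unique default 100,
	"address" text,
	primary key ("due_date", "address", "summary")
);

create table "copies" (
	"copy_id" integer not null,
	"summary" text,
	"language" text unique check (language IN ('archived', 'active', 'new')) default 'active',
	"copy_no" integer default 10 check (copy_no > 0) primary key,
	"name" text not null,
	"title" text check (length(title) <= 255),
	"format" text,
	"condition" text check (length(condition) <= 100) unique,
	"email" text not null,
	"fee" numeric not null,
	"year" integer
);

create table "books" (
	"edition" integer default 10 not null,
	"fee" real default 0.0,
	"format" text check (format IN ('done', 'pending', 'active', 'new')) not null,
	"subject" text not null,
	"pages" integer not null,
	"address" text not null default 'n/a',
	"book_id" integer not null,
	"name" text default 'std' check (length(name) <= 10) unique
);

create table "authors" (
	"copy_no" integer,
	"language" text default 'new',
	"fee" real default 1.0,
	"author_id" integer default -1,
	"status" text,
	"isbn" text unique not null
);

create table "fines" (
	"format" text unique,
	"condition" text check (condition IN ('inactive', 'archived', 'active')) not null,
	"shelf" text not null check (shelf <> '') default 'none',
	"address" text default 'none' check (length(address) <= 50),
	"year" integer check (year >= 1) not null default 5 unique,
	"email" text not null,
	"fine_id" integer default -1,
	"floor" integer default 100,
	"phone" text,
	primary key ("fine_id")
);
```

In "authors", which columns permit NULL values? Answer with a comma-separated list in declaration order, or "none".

copy_no, language, fee, author_id, status

- copy_no: no NOT NULL constraint applies → nullable.
- language: DEFAULT only fills an omitted column; an explicit NULL is still allowed → nullable.
- fee: DEFAULT only fills an omitted column; an explicit NULL is still allowed → nullable.
- author_id: DEFAULT only fills an omitted column; an explicit NULL is still allowed → nullable.
- status: no NOT NULL constraint applies → nullable.
- isbn: declared NOT NULL → not nullable.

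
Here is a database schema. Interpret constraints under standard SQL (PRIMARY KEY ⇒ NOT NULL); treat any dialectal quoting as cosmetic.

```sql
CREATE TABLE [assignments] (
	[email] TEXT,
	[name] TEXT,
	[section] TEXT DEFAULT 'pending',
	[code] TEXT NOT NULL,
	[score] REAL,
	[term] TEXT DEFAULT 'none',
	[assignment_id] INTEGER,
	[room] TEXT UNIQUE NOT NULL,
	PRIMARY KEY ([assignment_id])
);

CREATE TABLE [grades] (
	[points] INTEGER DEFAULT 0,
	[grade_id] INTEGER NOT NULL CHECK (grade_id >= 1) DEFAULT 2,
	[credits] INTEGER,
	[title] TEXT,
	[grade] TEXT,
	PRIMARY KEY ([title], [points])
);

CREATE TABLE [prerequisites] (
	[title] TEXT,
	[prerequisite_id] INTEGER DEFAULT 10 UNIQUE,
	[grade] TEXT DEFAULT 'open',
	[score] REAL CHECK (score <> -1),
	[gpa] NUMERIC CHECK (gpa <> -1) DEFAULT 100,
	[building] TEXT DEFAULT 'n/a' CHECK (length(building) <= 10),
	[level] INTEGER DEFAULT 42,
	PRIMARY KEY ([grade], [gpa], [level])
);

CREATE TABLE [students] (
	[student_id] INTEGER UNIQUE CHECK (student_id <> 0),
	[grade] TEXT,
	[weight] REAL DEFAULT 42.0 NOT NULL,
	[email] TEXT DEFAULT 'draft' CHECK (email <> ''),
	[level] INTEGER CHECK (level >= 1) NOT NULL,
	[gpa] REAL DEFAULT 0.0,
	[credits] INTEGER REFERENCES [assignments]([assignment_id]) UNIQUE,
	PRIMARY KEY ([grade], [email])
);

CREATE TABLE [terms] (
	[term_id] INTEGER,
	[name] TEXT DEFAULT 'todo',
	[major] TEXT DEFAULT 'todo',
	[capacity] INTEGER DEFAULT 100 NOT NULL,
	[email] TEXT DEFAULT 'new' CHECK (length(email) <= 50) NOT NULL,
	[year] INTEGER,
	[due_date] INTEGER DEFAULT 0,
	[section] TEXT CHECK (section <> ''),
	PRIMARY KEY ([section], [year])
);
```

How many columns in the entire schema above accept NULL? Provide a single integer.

18

assignments: 5 nullable (email, name, section, score, term — PK (assignment_id) and explicit NOT NULL columns excluded).
grades: 2 nullable (credits, grade — PK (title, points) and explicit NOT NULL columns excluded).
prerequisites: 4 nullable (title, prerequisite_id, score, building — PK (grade, gpa, level) and explicit NOT NULL columns excluded).
students: 3 nullable (student_id, gpa, credits — PK (grade, email) and explicit NOT NULL columns excluded).
terms: 4 nullable (term_id, name, major, due_date — PK (section, year) and explicit NOT NULL columns excluded).
Total: 5 + 2 + 4 + 3 + 4 = 18.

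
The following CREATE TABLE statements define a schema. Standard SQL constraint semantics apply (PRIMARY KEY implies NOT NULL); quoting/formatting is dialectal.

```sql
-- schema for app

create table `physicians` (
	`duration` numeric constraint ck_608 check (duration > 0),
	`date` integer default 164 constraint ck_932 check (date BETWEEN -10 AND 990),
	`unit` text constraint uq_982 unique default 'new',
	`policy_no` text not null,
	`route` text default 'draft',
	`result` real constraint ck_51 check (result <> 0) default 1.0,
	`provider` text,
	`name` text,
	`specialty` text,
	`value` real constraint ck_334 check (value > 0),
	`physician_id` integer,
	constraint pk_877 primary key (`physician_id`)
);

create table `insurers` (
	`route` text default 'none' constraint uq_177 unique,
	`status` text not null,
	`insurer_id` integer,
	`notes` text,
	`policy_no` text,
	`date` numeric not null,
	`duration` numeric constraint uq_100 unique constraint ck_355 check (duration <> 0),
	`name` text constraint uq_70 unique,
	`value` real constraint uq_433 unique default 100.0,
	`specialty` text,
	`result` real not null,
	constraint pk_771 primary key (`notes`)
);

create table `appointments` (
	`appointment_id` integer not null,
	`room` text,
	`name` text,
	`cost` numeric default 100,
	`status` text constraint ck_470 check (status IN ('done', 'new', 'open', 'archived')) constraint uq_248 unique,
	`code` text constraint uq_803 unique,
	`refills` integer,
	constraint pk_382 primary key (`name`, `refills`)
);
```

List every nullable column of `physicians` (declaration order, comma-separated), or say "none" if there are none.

duration, date, unit, route, result, provider, name, specialty, value

- duration: CHECK does not forbid NULL (a CHECK constraint passes when its expression is NULL) → nullable.
- date: CHECK does not forbid NULL (a CHECK constraint passes when its expression is NULL) → nullable.
- unit: UNIQUE does not imply NOT NULL → nullable.
- policy_no: declared NOT NULL → not nullable.
- route: DEFAULT only fills an omitted column; an explicit NULL is still allowed → nullable.
- result: CHECK does not forbid NULL (a CHECK constraint passes when its expression is NULL) → nullable.
- provider: no NOT NULL constraint applies → nullable.
- name: no NOT NULL constraint applies → nullable.
- specialty: no NOT NULL constraint applies → nullable.
- value: CHECK does not forbid NULL (a CHECK constraint passes when its expression is NULL) → nullable.
- physician_id: part of the PRIMARY KEY, which implies NOT NULL → not nullable.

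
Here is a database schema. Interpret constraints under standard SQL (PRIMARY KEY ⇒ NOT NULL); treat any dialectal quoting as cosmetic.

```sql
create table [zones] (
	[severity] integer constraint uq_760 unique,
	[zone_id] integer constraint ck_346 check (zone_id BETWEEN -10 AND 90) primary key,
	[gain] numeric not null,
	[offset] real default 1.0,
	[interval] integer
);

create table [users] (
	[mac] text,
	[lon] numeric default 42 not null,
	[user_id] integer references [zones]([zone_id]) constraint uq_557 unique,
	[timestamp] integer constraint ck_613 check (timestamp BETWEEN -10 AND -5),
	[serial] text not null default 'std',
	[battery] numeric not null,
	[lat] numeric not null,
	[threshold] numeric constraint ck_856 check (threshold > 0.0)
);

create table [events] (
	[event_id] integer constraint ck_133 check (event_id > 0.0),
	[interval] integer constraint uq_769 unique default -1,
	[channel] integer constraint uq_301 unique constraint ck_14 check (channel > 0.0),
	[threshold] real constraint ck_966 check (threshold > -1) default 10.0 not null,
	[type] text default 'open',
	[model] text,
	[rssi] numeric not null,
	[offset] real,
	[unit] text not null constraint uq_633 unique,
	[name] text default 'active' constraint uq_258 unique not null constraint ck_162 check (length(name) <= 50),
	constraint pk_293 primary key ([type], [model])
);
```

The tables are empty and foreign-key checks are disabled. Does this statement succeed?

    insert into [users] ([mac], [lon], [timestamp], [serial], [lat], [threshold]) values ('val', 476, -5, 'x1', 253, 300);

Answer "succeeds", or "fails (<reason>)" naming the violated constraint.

battery is omitted from the column list and has no DEFAULT, so it would receive NULL.
But battery is declared NOT NULL.

fails (NOT NULL on battery)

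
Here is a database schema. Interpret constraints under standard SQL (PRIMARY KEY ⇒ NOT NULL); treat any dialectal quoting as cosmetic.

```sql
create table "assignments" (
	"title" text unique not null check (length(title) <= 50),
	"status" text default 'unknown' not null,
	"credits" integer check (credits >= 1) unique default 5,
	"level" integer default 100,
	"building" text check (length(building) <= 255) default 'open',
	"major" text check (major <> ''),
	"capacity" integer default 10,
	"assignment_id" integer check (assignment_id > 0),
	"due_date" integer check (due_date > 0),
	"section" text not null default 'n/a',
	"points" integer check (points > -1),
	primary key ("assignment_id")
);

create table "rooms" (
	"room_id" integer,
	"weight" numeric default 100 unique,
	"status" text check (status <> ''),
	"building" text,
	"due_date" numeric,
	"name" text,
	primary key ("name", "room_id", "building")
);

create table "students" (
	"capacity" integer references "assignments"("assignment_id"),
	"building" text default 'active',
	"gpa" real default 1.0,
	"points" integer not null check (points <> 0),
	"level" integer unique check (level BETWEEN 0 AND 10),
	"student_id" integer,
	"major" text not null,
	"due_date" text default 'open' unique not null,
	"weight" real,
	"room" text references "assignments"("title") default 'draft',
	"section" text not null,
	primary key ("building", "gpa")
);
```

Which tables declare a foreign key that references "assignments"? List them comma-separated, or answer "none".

- students.capacity references assignments(assignment_id).
- students.room references assignments(title).

students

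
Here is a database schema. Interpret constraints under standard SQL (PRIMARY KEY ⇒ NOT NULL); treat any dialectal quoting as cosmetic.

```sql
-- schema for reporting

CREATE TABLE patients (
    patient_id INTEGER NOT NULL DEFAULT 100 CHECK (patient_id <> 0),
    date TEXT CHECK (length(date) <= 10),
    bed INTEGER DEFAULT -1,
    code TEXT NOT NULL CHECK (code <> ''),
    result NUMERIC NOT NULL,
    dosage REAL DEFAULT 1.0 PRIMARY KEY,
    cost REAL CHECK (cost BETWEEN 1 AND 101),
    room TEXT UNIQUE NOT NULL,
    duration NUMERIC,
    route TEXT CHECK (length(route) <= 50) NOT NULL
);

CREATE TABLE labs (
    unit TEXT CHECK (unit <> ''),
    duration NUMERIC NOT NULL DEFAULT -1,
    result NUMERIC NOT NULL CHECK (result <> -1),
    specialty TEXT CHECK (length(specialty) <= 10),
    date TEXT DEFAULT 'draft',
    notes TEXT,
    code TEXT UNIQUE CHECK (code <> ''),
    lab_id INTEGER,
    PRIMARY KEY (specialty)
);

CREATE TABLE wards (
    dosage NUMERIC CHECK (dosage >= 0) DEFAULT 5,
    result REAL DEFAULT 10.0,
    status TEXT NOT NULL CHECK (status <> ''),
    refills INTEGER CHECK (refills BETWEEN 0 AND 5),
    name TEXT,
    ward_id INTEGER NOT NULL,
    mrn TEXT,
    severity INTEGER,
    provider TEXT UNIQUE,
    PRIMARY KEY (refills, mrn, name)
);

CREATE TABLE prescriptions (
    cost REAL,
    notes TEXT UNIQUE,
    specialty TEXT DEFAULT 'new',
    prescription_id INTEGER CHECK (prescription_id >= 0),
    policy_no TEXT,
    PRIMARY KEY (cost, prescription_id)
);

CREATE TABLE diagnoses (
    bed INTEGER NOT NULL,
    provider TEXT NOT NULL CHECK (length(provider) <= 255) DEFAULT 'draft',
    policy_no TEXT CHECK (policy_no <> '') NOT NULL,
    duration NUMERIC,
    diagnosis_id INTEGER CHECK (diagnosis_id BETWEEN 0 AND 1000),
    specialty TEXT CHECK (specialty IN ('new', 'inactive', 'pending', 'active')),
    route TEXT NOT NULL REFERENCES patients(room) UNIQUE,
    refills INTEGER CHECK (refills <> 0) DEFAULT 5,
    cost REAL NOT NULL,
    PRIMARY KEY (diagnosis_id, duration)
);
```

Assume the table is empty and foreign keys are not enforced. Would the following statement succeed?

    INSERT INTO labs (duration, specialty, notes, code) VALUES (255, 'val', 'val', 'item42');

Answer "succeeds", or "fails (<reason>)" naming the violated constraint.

fails (NOT NULL on result)

result is omitted from the column list and has no DEFAULT, so it would receive NULL.
But result is declared NOT NULL.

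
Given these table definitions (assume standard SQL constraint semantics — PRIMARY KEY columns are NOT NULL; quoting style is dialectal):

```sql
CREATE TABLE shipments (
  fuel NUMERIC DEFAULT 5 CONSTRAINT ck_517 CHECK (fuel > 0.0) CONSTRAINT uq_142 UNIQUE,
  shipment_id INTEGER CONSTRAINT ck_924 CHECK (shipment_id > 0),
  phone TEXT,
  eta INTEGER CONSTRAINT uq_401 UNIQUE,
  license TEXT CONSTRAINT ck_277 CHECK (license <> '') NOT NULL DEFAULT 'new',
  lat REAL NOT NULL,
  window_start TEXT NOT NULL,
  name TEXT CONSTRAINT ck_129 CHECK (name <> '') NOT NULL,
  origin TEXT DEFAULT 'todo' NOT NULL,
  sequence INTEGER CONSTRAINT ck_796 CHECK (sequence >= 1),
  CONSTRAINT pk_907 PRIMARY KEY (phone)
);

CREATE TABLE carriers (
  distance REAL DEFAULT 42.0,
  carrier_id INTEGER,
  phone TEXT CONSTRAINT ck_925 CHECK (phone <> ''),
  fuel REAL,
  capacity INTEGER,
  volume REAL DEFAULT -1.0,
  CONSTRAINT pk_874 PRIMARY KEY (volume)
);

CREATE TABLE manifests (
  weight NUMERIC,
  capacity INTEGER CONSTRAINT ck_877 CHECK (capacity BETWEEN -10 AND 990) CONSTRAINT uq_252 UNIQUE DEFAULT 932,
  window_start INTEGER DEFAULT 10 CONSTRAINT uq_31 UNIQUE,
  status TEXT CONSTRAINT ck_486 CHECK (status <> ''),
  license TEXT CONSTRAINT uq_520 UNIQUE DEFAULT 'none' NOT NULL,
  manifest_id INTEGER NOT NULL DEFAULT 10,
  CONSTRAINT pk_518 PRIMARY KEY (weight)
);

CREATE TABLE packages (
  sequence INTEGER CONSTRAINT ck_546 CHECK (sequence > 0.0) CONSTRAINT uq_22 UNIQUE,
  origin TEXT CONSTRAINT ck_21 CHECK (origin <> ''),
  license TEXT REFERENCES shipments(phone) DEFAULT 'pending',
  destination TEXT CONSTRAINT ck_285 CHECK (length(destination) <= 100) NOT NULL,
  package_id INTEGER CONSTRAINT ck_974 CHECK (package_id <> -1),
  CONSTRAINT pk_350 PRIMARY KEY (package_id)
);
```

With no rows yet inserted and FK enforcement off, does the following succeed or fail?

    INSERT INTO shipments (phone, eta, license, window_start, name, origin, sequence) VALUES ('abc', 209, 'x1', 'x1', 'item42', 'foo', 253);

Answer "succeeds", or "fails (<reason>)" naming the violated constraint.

fails (NOT NULL on lat)

lat is omitted from the column list and has no DEFAULT, so it would receive NULL.
But lat is declared NOT NULL.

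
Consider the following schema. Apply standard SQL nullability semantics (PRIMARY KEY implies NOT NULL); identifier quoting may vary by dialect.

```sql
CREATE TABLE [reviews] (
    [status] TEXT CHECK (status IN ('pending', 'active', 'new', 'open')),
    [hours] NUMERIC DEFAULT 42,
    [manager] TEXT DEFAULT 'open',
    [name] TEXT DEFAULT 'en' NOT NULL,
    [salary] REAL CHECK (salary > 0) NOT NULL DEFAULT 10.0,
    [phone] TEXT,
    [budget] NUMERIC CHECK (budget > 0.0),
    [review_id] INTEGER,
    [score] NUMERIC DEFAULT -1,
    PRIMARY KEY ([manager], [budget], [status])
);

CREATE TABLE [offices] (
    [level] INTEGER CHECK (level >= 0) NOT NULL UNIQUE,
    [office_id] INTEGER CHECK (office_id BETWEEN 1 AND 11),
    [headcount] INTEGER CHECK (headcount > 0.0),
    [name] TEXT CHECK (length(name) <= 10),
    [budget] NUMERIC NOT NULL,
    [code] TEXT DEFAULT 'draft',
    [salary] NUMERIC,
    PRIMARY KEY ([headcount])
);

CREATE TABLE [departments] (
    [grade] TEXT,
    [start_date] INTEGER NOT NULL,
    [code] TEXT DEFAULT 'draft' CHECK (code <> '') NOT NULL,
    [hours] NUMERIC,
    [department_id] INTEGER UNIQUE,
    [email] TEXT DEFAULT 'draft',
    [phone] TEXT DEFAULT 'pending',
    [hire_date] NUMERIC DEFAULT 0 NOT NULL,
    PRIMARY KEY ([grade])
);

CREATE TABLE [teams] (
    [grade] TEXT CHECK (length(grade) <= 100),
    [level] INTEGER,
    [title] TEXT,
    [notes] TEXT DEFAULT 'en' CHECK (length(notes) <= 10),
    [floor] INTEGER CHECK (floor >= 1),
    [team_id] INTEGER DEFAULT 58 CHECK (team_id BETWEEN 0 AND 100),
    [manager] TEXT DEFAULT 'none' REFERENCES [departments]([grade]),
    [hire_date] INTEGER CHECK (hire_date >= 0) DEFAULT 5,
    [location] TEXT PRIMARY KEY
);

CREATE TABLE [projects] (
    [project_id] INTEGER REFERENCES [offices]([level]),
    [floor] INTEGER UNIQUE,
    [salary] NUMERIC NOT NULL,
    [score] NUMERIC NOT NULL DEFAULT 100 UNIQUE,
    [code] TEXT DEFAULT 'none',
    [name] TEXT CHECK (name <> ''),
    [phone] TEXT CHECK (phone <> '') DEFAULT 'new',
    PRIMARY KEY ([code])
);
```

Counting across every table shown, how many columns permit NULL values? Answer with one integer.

24

reviews: 4 nullable (hours, phone, review_id, score — PK (manager, budget, status) and explicit NOT NULL columns excluded).
offices: 4 nullable (office_id, name, code, salary — PK (headcount) and explicit NOT NULL columns excluded).
departments: 4 nullable (hours, department_id, email, phone — PK (grade) and explicit NOT NULL columns excluded).
teams: 8 nullable (grade, level, title, notes, floor, team_id, manager, hire_date — PK (location) and explicit NOT NULL columns excluded).
projects: 4 nullable (project_id, floor, name, phone — PK (code) and explicit NOT NULL columns excluded).
Total: 4 + 4 + 4 + 8 + 4 = 24.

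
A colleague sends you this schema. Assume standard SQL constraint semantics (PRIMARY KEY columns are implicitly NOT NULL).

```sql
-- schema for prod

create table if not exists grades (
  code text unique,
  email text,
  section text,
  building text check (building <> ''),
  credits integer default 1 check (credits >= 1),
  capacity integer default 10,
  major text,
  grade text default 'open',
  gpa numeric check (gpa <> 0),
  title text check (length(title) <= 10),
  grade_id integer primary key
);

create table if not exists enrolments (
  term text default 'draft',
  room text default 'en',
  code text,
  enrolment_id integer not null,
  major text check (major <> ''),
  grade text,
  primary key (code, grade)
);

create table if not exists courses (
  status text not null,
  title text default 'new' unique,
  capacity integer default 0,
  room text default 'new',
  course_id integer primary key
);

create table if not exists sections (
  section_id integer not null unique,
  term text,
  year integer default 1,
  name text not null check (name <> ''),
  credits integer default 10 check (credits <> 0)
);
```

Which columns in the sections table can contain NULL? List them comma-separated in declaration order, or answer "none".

- section_id: declared NOT NULL → not nullable.
- term: no NOT NULL constraint applies → nullable.
- year: DEFAULT only fills an omitted column; an explicit NULL is still allowed → nullable.
- name: declared NOT NULL → not nullable.
- credits: CHECK does not forbid NULL (a CHECK constraint passes when its expression is NULL) → nullable.

term, year, credits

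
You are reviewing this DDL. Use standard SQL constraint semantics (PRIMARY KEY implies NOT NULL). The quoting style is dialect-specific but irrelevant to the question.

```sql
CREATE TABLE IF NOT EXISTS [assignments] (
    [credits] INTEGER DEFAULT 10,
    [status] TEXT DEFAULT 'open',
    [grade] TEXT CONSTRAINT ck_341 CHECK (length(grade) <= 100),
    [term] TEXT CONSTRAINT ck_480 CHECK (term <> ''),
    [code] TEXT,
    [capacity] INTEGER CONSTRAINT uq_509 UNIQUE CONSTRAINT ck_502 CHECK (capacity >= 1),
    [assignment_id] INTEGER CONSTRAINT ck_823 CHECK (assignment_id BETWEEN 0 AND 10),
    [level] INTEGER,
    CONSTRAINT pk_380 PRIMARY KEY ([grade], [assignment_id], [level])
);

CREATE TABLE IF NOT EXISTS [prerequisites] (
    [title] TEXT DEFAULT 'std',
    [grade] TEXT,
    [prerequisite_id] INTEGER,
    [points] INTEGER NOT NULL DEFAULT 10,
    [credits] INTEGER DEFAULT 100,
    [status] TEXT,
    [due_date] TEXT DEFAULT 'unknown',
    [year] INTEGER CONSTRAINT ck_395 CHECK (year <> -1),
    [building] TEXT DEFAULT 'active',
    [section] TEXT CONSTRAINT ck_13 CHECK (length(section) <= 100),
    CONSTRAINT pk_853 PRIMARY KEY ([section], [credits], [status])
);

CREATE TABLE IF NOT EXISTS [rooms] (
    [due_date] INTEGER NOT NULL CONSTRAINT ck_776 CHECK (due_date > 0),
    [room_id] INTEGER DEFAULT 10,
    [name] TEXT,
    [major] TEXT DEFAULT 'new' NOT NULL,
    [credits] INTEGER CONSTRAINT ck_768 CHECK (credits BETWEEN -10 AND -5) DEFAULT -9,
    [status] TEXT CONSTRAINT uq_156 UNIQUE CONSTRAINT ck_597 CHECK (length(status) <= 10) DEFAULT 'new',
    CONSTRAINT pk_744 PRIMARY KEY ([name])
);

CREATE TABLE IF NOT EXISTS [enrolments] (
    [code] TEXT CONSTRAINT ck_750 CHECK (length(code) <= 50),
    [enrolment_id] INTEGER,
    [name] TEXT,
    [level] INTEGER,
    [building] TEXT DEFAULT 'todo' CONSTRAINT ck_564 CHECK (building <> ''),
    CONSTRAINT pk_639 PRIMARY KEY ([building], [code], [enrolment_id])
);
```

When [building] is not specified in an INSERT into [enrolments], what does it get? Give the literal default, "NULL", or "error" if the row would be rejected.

'todo'

building has an explicit DEFAULT 'todo'.
When the column is omitted from an INSERT, that default is used.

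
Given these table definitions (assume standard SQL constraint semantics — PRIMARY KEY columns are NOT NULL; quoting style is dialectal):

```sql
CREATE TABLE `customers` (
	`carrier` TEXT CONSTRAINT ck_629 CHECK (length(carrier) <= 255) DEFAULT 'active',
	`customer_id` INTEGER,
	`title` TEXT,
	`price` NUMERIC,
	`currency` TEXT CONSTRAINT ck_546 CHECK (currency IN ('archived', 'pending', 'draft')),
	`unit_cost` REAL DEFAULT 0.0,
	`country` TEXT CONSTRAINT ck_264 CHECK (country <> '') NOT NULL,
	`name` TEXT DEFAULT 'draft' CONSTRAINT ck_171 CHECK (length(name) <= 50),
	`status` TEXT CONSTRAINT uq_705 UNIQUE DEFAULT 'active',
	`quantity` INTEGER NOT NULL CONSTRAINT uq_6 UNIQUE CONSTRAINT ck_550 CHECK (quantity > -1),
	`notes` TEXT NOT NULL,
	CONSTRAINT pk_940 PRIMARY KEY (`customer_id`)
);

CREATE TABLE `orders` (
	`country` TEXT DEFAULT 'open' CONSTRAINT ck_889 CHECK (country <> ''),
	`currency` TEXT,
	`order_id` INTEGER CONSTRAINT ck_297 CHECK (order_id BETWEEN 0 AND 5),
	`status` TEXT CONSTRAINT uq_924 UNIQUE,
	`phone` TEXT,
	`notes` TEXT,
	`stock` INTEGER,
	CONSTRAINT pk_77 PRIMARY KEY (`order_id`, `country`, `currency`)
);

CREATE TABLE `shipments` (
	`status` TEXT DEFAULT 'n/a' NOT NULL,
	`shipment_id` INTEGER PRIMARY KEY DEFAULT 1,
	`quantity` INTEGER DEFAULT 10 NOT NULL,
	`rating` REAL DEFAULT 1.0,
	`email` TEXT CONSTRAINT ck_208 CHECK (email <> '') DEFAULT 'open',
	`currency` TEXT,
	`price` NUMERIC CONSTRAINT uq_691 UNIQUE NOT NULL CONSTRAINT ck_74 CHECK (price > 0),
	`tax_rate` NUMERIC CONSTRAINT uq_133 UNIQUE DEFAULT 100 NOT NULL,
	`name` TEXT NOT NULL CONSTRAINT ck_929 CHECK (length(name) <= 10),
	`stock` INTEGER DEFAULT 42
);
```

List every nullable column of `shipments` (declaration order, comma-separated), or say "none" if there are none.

rating, email, currency, stock

- status: declared NOT NULL → not nullable.
- shipment_id: part of the PRIMARY KEY, which implies NOT NULL → not nullable.
- quantity: declared NOT NULL → not nullable.
- rating: DEFAULT only fills an omitted column; an explicit NULL is still allowed → nullable.
- email: CHECK does not forbid NULL (a CHECK constraint passes when its expression is NULL) → nullable.
- currency: no NOT NULL constraint applies → nullable.
- price: declared NOT NULL → not nullable.
- tax_rate: declared NOT NULL → not nullable.
- name: declared NOT NULL → not nullable.
- stock: DEFAULT only fills an omitted column; an explicit NULL is still allowed → nullable.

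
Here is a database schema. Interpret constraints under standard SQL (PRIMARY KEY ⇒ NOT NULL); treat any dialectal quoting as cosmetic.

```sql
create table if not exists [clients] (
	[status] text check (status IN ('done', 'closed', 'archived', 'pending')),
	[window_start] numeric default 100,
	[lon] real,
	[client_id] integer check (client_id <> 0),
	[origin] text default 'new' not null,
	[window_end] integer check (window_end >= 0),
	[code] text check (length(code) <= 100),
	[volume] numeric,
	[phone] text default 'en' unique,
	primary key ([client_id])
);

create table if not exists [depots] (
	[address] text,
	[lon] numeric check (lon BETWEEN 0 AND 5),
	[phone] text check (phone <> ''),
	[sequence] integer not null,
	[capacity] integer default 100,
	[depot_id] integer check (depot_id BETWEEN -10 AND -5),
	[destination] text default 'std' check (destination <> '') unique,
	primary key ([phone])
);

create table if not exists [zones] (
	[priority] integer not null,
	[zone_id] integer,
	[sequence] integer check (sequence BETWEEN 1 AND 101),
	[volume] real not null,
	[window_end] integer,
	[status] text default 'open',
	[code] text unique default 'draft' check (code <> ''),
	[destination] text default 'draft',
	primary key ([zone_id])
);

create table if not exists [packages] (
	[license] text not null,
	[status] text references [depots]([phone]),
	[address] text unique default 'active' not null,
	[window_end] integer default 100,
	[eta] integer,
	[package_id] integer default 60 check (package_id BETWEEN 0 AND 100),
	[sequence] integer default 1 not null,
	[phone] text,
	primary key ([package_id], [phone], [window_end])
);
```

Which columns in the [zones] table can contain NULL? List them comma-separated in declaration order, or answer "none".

sequence, window_end, status, code, destination

- priority: declared NOT NULL → not nullable.
- zone_id: part of the PRIMARY KEY, which implies NOT NULL → not nullable.
- sequence: CHECK does not forbid NULL (a CHECK constraint passes when its expression is NULL) → nullable.
- volume: declared NOT NULL → not nullable.
- window_end: no NOT NULL constraint applies → nullable.
- status: DEFAULT only fills an omitted column; an explicit NULL is still allowed → nullable.
- code: CHECK does not forbid NULL (a CHECK constraint passes when its expression is NULL) → nullable.
- destination: DEFAULT only fills an omitted column; an explicit NULL is still allowed → nullable.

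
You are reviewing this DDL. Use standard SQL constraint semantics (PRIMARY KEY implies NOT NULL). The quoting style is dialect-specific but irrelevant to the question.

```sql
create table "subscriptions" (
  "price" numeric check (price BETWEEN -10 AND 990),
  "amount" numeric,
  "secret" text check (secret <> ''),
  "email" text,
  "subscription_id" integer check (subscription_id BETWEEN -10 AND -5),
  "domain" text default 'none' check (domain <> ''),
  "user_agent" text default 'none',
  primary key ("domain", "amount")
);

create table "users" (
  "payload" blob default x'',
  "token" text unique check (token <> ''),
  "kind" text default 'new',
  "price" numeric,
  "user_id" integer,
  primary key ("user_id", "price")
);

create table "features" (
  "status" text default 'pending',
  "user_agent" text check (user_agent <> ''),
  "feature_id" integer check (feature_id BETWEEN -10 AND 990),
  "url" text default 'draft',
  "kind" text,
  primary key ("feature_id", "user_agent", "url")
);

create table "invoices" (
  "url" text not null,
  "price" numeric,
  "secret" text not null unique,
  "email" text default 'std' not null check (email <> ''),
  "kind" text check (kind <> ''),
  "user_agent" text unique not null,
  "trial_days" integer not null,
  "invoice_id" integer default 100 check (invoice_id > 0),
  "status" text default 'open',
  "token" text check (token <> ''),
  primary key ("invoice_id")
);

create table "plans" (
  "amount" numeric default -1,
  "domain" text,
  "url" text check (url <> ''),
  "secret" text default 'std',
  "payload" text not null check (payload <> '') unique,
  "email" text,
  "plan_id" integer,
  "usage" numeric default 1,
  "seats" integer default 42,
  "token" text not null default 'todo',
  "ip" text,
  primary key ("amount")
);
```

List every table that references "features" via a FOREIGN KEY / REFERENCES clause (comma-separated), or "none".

none

No REFERENCES clause anywhere in the schema names features.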